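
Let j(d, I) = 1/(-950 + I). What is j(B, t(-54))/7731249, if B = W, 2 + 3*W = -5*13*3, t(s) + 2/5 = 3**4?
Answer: -5/33607739403 ≈ -1.4878e-10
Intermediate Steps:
t(s) = 403/5 (t(s) = -2/5 + 3**4 = -2/5 + 81 = 403/5)
W = -197/3 (W = -2/3 + (-5*13*3)/3 = -2/3 + (-65*3)/3 = -2/3 + (1/3)*(-195) = -2/3 - 65 = -197/3 ≈ -65.667)
B = -197/3 ≈ -65.667
j(B, t(-54))/7731249 = 1/((-950 + 403/5)*7731249) = (1/7731249)/(-4347/5) = -5/4347*1/7731249 = -5/33607739403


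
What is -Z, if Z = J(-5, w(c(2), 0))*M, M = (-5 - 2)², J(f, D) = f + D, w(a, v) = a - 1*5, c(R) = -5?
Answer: 735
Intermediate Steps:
w(a, v) = -5 + a (w(a, v) = a - 5 = -5 + a)
J(f, D) = D + f
M = 49 (M = (-7)² = 49)
Z = -735 (Z = ((-5 - 5) - 5)*49 = (-10 - 5)*49 = -15*49 = -735)
-Z = -1*(-735) = 735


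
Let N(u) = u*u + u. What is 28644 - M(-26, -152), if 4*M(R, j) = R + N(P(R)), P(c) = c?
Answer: 28488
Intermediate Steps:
N(u) = u + u² (N(u) = u² + u = u + u²)
M(R, j) = R/4 + R*(1 + R)/4 (M(R, j) = (R + R*(1 + R))/4 = R/4 + R*(1 + R)/4)
28644 - M(-26, -152) = 28644 - (-26)*(2 - 26)/4 = 28644 - (-26)*(-24)/4 = 28644 - 1*156 = 28644 - 156 = 28488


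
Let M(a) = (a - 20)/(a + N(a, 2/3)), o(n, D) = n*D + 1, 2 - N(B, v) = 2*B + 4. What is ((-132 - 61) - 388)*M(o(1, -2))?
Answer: -12201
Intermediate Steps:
N(B, v) = -2 - 2*B (N(B, v) = 2 - (2*B + 4) = 2 - (4 + 2*B) = 2 + (-4 - 2*B) = -2 - 2*B)
o(n, D) = 1 + D*n (o(n, D) = D*n + 1 = 1 + D*n)
M(a) = (-20 + a)/(-2 - a) (M(a) = (a - 20)/(a + (-2 - 2*a)) = (-20 + a)/(-2 - a))
((-132 - 61) - 388)*M(o(1, -2)) = ((-132 - 61) - 388)*((20 - (1 - 2*1))/(2 + (1 - 2*1))) = (-193 - 388)*((20 - (1 - 2))/(2 + (1 - 2))) = -581*(20 - 1*(-1))/(2 - 1) = -581*(20 + 1)/1 = -581*21 = -12201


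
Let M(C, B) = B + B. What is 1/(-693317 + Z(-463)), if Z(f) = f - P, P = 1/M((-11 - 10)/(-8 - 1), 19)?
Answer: -38/26363641 ≈ -1.4414e-6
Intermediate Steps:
M(C, B) = 2*B
P = 1/38 (P = 1/(2*19) = 1/38 ≈ 0.026316)
Z(f) = -1/38 + f (Z(f) = f - 1*1/38 = f - 1/38 = -1/38 + f)
1/(-693317 + Z(-463)) = 1/(-693317 + (-1/38 - 463)) = 1/(-693317 - 17595/38) = 1/(-26363641/38) = -38/26363641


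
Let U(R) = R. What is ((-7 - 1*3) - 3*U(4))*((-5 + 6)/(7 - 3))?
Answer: -11/2 ≈ -5.5000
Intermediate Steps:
((-7 - 1*3) - 3*U(4))*((-5 + 6)/(7 - 3)) = ((-7 - 1*3) - 3*4)*((-5 + 6)/(7 - 3)) = ((-7 - 3) - 12)*(1/4) = (-10 - 12)*(1*(1/4)) = -22*1/4 = -11/2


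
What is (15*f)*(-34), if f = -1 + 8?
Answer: -3570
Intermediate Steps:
f = 7
(15*f)*(-34) = (15*7)*(-34) = 105*(-34) = -3570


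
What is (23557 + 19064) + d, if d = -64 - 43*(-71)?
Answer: 45610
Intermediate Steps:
d = 2989 (d = -64 + 3053 = 2989)
(23557 + 19064) + d = (23557 + 19064) + 2989 = 42621 + 2989 = 45610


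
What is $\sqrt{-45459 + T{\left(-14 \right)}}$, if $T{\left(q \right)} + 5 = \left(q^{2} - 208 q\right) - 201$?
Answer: $i \sqrt{42557} \approx 206.29 i$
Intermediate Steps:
$T{\left(q \right)} = -206 + q^{2} - 208 q$ ($T{\left(q \right)} = -5 - \left(201 - q^{2} + 208 q\right) = -206 + q^{2} - 208 q$)
$\sqrt{-45459 + T{\left(-14 \right)}} = \sqrt{-45459 - \left(-2706 - 196\right)} = \sqrt{-45459 + \left(-206 + 196 + 2912\right)} = \sqrt{-45459 + 2902} = \sqrt{-42557} = i \sqrt{42557}$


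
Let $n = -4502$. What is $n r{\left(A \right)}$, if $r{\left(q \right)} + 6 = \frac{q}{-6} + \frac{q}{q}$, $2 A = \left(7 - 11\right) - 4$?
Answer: $\frac{58526}{3} \approx 19509.0$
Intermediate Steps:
$A = -4$ ($A = \frac{\left(7 - 11\right) - 4}{2} = \frac{-4 - 4}{2} = \frac{1}{2} \left(-8\right) = -4$)
$r{\left(q \right)} = -5 - \frac{q}{6}$ ($r{\left(q \right)} = -6 + \left(\frac{q}{-6} + \frac{q}{q}\right) = -6 + \left(q \left(- \frac{1}{6}\right) + 1\right) = -6 - \left(-1 + \frac{q}{6}\right) = -5 - \frac{q}{6}$)
$n r{\left(A \right)} = - 4502 \left(-5 - - \frac{2}{3}\right) = - 4502 \left(-5 + \frac{2}{3}\right) = \left(-4502\right) \left(- \frac{13}{3}\right) = \frac{58526}{3}$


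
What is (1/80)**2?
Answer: 1/6400 ≈ 0.00015625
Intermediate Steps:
(1/80)**2 = 1/6400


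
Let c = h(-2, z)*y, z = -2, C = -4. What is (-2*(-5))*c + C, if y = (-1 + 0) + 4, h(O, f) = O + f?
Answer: -124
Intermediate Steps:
y = 3 (y = -1 + 4 = 3)
c = -12 (c = (-2 - 2)*3 = -4*3 = -12)
(-2*(-5))*c + C = -2*(-5)*(-12) - 4 = 10*(-12) - 4 = -120 - 4 = -124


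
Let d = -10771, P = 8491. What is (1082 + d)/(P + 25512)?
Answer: -9689/34003 ≈ -0.28495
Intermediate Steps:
(1082 + d)/(P + 25512) = (1082 - 10771)/(8491 + 25512) = -9689/34003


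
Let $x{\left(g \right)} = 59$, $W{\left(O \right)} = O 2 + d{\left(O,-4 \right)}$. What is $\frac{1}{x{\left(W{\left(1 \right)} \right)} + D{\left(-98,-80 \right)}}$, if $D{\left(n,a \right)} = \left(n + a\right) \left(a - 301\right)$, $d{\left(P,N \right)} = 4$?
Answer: $\frac{1}{67877} \approx 1.4733 \cdot 10^{-5}$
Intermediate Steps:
$D{\left(n,a \right)} = \left(-301 + a\right) \left(a + n\right)$ ($D{\left(n,a \right)} = \left(a + n\right) \left(-301 + a\right) = \left(-301 + a\right) \left(a + n\right)$)
$W{\left(O \right)} = 4 + 2 O$ ($W{\left(O \right)} = O 2 + 4 = 2 O + 4 = 4 + 2 O$)
$\frac{1}{x{\left(W{\left(1 \right)} \right)} + D{\left(-98,-80 \right)}} = \frac{1}{59 - \left(-61418 - 6400\right)} = \frac{1}{59 + \left(6400 + 24080 + 29498 + 7840\right)} = \frac{1}{59 + 67818} = \frac{1}{67877}$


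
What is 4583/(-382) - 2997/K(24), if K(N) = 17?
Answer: -1222765/6494 ≈ -188.29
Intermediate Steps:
4583/(-382) - 2997/K(24) = 4583/(-382) - 2997/17 = 4583*(-1/382) - 2997*1/17 = -4583/382 - 2997/17 = -1222765/6494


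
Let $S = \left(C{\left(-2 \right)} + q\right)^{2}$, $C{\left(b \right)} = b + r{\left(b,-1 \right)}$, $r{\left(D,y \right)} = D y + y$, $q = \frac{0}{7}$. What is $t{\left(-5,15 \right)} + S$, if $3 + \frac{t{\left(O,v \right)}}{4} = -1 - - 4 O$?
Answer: $-95$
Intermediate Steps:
$q = 0$ ($q = 0 \cdot \frac{1}{7} = 0$)
$r{\left(D,y \right)} = y + D y$
$t{\left(O,v \right)} = -16 + 16 O$ ($t{\left(O,v \right)} = -12 + 4 \left(-1 - - 4 O\right) = -12 + 4 \left(-1 + 4 O\right) = -12 + \left(-4 + 16 O\right) = -16 + 16 O$)
$C{\left(b \right)} = -1$ ($C{\left(b \right)} = b - \left(1 + b\right) = -1$)
$S = 1$ ($S = \left(-1 + 0\right)^{2} = \left(-1\right)^{2} = 1$)
$t{\left(-5,15 \right)} + S = \left(-16 + 16 \left(-5\right)\right) + 1 = \left(-16 - 80\right) + 1 = -96 + 1 = -95$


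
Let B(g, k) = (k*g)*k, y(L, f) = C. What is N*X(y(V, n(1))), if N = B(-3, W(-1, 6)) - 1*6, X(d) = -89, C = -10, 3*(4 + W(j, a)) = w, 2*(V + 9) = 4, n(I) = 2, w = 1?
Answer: 12371/3 ≈ 4123.7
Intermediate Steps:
V = -7 (V = -9 + (½)*4 = -9 + 2 = -7)
W(j, a) = -11/3 (W(j, a) = -4 + (⅓)*1 = -4 + ⅓ = -11/3)
y(L, f) = -10
B(g, k) = g*k² (B(g, k) = (g*k)*k = g*k²)
N = -139/3 (N = -3*(-11/3)² - 1*6 = -3*121/9 - 6 = -121/3 - 6 = -139/3 ≈ -46.333)
N*X(y(V, n(1))) = -139/3*(-89) = 12371/3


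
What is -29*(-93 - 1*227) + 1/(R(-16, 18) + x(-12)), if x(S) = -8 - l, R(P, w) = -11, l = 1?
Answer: 185599/20 ≈ 9280.0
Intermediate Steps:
x(S) = -9 (x(S) = -8 - 1*1 = -8 - 1 = -9)
-29*(-93 - 1*227) + 1/(R(-16, 18) + x(-12)) = -29*(-93 - 1*227) + 1/(-11 - 9) = -29*(-93 - 227) + 1/(-20) = -29*(-320) - 1/20 = 9280 - 1/20 = 185599/20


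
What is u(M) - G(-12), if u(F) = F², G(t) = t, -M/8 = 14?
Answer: 12556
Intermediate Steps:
M = -112 (M = -8*14 = -112)
u(M) - G(-12) = (-112)² - 1*(-12) = 12544 + 12 = 12556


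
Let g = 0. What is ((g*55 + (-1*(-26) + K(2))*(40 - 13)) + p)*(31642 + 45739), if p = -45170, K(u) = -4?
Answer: -3449335456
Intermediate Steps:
((g*55 + (-1*(-26) + K(2))*(40 - 13)) + p)*(31642 + 45739) = ((0*55 + (-1*(-26) - 4)*(40 - 13)) - 45170)*(31642 + 45739) = ((0 + (26 - 4)*27) - 45170)*77381 = ((0 + 22*27) - 45170)*77381 = ((0 + 594) - 45170)*77381 = (594 - 45170)*77381 = -44576*77381 = -3449335456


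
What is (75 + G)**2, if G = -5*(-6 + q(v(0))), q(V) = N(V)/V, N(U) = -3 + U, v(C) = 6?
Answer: 42025/4 ≈ 10506.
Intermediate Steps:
q(V) = (-3 + V)/V
G = 55/2 (G = -5*(-6 + (-3 + 6)/6) = -5*(-6 + (1/6)*3) = -5*(-6 + 1/2) = -5*(-11/2) = 55/2 ≈ 27.500)
(75 + G)**2 = (75 + 55/2)**2 = (205/2)**2 = 42025/4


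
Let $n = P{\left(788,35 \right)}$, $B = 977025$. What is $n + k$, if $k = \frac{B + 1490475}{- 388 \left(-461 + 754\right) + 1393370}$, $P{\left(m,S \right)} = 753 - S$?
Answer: $\frac{153547008}{213281} \approx 719.93$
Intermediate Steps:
$n = 718$ ($n = 753 - 35 = 718$)
$k = \frac{411250}{213281}$ ($k = \frac{977025 + 1490475}{- 388 \left(-461 + 754\right) + 1393370} = \frac{2467500}{\left(-388\right) 293 + 1393370} = \frac{2467500}{-113684 + 1393370} = \frac{2467500}{1279686} = 2467500 \cdot \frac{1}{1279686} = \frac{411250}{213281} \approx 1.9282$)
$n + k = 718 + \frac{411250}{213281} = \frac{153547008}{213281}$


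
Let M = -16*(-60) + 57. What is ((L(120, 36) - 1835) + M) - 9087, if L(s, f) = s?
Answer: -9785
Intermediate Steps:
M = 1017 (M = 960 + 57 = 1017)
((L(120, 36) - 1835) + M) - 9087 = ((120 - 1835) + 1017) - 9087 = (-1715 + 1017) - 9087 = -698 - 9087 = -9785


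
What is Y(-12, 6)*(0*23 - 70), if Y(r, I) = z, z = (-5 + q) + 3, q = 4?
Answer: -140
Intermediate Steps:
z = 2 (z = (-5 + 4) + 3 = -1 + 3 = 2)
Y(r, I) = 2
Y(-12, 6)*(0*23 - 70) = 2*(0*23 - 70) = 2*(0 - 70) = 2*(-70) = -140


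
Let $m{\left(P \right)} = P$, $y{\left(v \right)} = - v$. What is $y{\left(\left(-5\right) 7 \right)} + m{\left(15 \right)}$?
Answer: $50$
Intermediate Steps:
$y{\left(\left(-5\right) 7 \right)} + m{\left(15 \right)} = - \left(-5\right) 7 + 15 = \left(-1\right) \left(-35\right) + 15 = 35 + 15 = 50$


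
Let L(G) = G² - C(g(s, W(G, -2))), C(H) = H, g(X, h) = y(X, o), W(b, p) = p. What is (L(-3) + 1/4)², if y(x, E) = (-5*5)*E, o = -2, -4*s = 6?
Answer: 26569/16 ≈ 1660.6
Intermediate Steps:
s = -3/2 (s = -¼*6 = -3/2 ≈ -1.5000)
y(x, E) = -25*E
g(X, h) = 50 (g(X, h) = -25*(-2) = 50)
L(G) = -50 + G² (L(G) = G² - 1*50 = G² - 50 = -50 + G²)
(L(-3) + 1/4)² = ((-50 + (-3)²) + 1/4)² = ((-50 + 9) + ¼)² = (-41 + ¼)² = (-163/4)² = 26569/16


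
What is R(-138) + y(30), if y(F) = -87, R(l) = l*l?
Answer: 18957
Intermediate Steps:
R(l) = l**2
R(-138) + y(30) = (-138)**2 - 87 = 19044 - 87 = 18957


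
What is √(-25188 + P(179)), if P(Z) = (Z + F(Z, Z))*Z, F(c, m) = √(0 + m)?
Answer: √(6853 + 179*√179) ≈ 96.166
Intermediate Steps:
F(c, m) = √m
P(Z) = Z*(Z + √Z) (P(Z) = (Z + √Z)*Z = Z*(Z + √Z))
√(-25188 + P(179)) = √(-25188 + 179*(179 + √179)) = √(-25188 + (32041 + 179*√179)) = √(6853 + 179*√179)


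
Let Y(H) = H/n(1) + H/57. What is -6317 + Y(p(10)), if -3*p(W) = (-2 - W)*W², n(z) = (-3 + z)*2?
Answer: -365369/57 ≈ -6410.0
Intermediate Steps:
n(z) = -6 + 2*z
p(W) = -W²*(-2 - W)/3 (p(W) = -(-2 - W)*W²/3 = -W²*(-2 - W)/3)
Y(H) = -53*H/228 (Y(H) = H/(-6 + 2*1) + H/57 = H/(-6 + 2) + H*(1/57) = H/(-4) + H/57 = H*(-¼) + H/57 = -H/4 + H/57 = -53*H/228)
-6317 + Y(p(10)) = -6317 - 53*10²*(2 + 10)/684 = -6317 - 53*100*12/684 = -6317 - 53/228*400 = -6317 - 5300/57 = -365369/57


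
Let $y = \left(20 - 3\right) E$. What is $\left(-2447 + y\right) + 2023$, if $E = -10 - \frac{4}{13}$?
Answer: $- \frac{7790}{13} \approx -599.23$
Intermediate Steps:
$E = - \frac{134}{13}$ ($E = -10 - 4 \cdot \frac{1}{13} = -10 - \frac{4}{13} = - \frac{134}{13} \approx -10.308$)
$y = - \frac{2278}{13}$ ($y = \left(20 - 3\right) \left(- \frac{134}{13}\right) = 17 \left(- \frac{134}{13}\right) = - \frac{2278}{13} \approx -175.23$)
$\left(-2447 + y\right) + 2023 = \left(-2447 - \frac{2278}{13}\right) + 2023 = - \frac{34089}{13} + 2023 = - \frac{7790}{13}$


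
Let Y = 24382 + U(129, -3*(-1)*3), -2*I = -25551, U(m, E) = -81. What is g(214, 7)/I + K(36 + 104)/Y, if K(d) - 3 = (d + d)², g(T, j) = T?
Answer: 2013675881/620914851 ≈ 3.2431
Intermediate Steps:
K(d) = 3 + 4*d² (K(d) = 3 + (d + d)² = 3 + (2*d)² = 3 + 4*d²)
I = 25551/2 (I = -½*(-25551) = 25551/2 ≈ 12776.)
Y = 24301 (Y = 24382 - 81 = 24301)
g(214, 7)/I + K(36 + 104)/Y = 214/(25551/2) + (3 + 4*(36 + 104)²)/24301 = 214*(2/25551) + (3 + 4*140²)*(1/24301) = 428/25551 + (3 + 4*19600)*(1/24301) = 428/25551 + (3 + 78400)*(1/24301) = 428/25551 + 78403*(1/24301) = 428/25551 + 78403/24301 = 2013675881/620914851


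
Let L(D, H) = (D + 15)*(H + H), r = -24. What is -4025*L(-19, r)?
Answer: -772800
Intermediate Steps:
L(D, H) = 2*H*(15 + D) (L(D, H) = (15 + D)*(2*H) = 2*H*(15 + D))
-4025*L(-19, r) = -8050*(-24)*(15 - 19) = -8050*(-24)*(-4) = -4025*192 = -772800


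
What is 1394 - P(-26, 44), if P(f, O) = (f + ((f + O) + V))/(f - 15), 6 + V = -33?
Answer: 57107/41 ≈ 1392.9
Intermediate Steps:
V = -39 (V = -6 - 33 = -39)
P(f, O) = (-39 + O + 2*f)/(-15 + f) (P(f, O) = (f + ((f + O) - 39))/(f - 15) = (f + ((O + f) - 39))/(-15 + f) = (f + (-39 + O + f))/(-15 + f) = (-39 + O + 2*f)/(-15 + f))
1394 - P(-26, 44) = 1394 - (-39 + 44 + 2*(-26))/(-15 - 26) = 1394 - (-39 + 44 - 52)/(-41) = 1394 - (-1)*(-47)/41 = 1394 - 1*47/41 = 1394 - 47/41 = 57107/41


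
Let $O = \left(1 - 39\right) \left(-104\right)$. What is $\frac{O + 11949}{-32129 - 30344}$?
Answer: $- \frac{15901}{62473} \approx -0.25453$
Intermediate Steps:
$O = 3952$ ($O = \left(-38\right) \left(-104\right) = 3952$)
$\frac{O + 11949}{-32129 - 30344} = \frac{3952 + 11949}{-32129 - 30344} = \frac{15901}{-62473} = 15901 \left(- \frac{1}{62473}\right) = - \frac{15901}{62473}$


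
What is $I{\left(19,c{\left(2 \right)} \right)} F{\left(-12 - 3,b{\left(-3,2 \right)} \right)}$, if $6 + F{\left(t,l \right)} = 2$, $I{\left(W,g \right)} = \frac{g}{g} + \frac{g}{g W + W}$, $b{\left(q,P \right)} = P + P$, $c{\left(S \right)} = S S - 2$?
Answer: $- \frac{236}{57} \approx -4.1404$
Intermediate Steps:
$c{\left(S \right)} = -2 + S^{2}$ ($c{\left(S \right)} = S^{2} - 2 = -2 + S^{2}$)
$b{\left(q,P \right)} = 2 P$
$I{\left(W,g \right)} = 1 + \frac{g}{W + W g}$ ($I{\left(W,g \right)} = 1 + \frac{g}{W g + W} = 1 + \frac{g}{W + W g}$)
$F{\left(t,l \right)} = -4$ ($F{\left(t,l \right)} = -6 + 2 = -4$)
$I{\left(19,c{\left(2 \right)} \right)} F{\left(-12 - 3,b{\left(-3,2 \right)} \right)} = \frac{19 - \left(2 - 2^{2}\right) + 19 \left(-2 + 2^{2}\right)}{19 \left(1 - \left(2 - 2^{2}\right)\right)} \left(-4\right) = \frac{19 + \left(-2 + 4\right) + 19 \left(-2 + 4\right)}{19 \left(1 + \left(-2 + 4\right)\right)} \left(-4\right) = \frac{19 + 2 + 19 \cdot 2}{19 \left(1 + 2\right)} \left(-4\right) = \frac{19 + 2 + 38}{19 \cdot 3} \left(-4\right) = \frac{1}{19} \cdot \frac{1}{3} \cdot 59 \left(-4\right) = \frac{59}{57} \left(-4\right) = - \frac{236}{57}$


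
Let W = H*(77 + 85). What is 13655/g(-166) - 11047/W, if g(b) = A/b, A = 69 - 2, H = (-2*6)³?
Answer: -634538589131/18755712 ≈ -33832.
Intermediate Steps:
H = -1728 (H = (-12)³ = -1728)
W = -279936 (W = -1728*(77 + 85) = -1728*162 = -279936)
A = 67
g(b) = 67/b
13655/g(-166) - 11047/W = 13655/((67/(-166))) - 11047/(-279936) = 13655/((67*(-1/166))) - 11047*(-1/279936) = 13655/(-67/166) + 11047/279936 = 13655*(-166/67) + 11047/279936 = -2266730/67 + 11047/279936 = -634538589131/18755712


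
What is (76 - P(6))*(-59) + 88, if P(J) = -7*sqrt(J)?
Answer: -4396 - 413*sqrt(6) ≈ -5407.6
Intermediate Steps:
(76 - P(6))*(-59) + 88 = (76 - (-7)*sqrt(6))*(-59) + 88 = (76 + 7*sqrt(6))*(-59) + 88 = (-4484 - 413*sqrt(6)) + 88 = -4396 - 413*sqrt(6)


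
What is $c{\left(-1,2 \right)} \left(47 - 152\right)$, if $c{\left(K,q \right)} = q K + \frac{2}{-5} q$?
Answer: $294$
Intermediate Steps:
$c{\left(K,q \right)} = - \frac{2 q}{5} + K q$ ($c{\left(K,q \right)} = K q + 2 \left(- \frac{1}{5}\right) q = K q - \frac{2 q}{5} = - \frac{2 q}{5} + K q$)
$c{\left(-1,2 \right)} \left(47 - 152\right) = \frac{1}{5} \cdot 2 \left(-2 + 5 \left(-1\right)\right) \left(47 - 152\right) = \frac{1}{5} \cdot 2 \left(-2 - 5\right) \left(-105\right) = \frac{1}{5} \cdot 2 \left(-7\right) \left(-105\right) = \left(- \frac{14}{5}\right) \left(-105\right) = 294$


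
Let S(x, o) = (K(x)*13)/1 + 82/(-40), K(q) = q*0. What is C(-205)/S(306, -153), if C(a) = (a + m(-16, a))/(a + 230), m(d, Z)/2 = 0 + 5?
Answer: 156/41 ≈ 3.8049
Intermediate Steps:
K(q) = 0
m(d, Z) = 10 (m(d, Z) = 2*(0 + 5) = 2*5 = 10)
C(a) = (10 + a)/(230 + a) (C(a) = (a + 10)/(a + 230) = (10 + a)/(230 + a))
S(x, o) = -41/20 (S(x, o) = (0*13)/1 + 82/(-40) = 0*1 + 82*(-1/40) = 0 - 41/20 = -41/20)
C(-205)/S(306, -153) = ((10 - 205)/(230 - 205))/(-41/20) = (-195/25)*(-20/41) = ((1/25)*(-195))*(-20/41) = -39/5*(-20/41) = 156/41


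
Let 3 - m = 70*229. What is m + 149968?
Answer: 133941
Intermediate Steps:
m = -16027 (m = 3 - 70*229 = 3 - 1*16030 = 3 - 16030 = -16027)
m + 149968 = -16027 + 149968 = 133941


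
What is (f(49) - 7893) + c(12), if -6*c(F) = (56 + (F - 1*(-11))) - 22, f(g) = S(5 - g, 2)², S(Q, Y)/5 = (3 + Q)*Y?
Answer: 320395/2 ≈ 1.6020e+5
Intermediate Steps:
S(Q, Y) = 5*Y*(3 + Q) (S(Q, Y) = 5*((3 + Q)*Y) = 5*(Y*(3 + Q)) = 5*Y*(3 + Q))
f(g) = (80 - 10*g)² (f(g) = (5*2*(3 + (5 - g)))² = (5*2*(8 - g))² = (80 - 10*g)²)
c(F) = -15/2 - F/6 (c(F) = -((56 + (F - 1*(-11))) - 22)/6 = -((56 + (F + 11)) - 22)/6 = -((56 + (11 + F)) - 22)/6 = -((67 + F) - 22)/6 = -(45 + F)/6 = -15/2 - F/6)
(f(49) - 7893) + c(12) = (100*(-8 + 49)² - 7893) + (-15/2 - ⅙*12) = (100*41² - 7893) + (-15/2 - 2) = (100*1681 - 7893) - 19/2 = (168100 - 7893) - 19/2 = 160207 - 19/2 = 320395/2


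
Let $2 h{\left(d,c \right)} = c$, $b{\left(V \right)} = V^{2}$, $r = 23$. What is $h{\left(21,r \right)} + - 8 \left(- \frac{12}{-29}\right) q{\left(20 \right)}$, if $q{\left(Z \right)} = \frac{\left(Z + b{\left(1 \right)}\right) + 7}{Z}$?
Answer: $\frac{1991}{290} \approx 6.8655$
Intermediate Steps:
$h{\left(d,c \right)} = \frac{c}{2}$
$q{\left(Z \right)} = \frac{8 + Z}{Z}$ ($q{\left(Z \right)} = \frac{\left(Z + 1^{2}\right) + 7}{Z} = \frac{\left(Z + 1\right) + 7}{Z} = \frac{\left(1 + Z\right) + 7}{Z} = \frac{8 + Z}{Z}$)
$h{\left(21,r \right)} + - 8 \left(- \frac{12}{-29}\right) q{\left(20 \right)} = \frac{1}{2} \cdot 23 + - 8 \left(- \frac{12}{-29}\right) \frac{8 + 20}{20} = \frac{23}{2} + - 8 \left(\left(-12\right) \left(- \frac{1}{29}\right)\right) \frac{1}{20} \cdot 28 = \frac{23}{2} + \left(-8\right) \frac{12}{29} \cdot \frac{7}{5} = \frac{23}{2} - \frac{672}{145} = \frac{1991}{290}$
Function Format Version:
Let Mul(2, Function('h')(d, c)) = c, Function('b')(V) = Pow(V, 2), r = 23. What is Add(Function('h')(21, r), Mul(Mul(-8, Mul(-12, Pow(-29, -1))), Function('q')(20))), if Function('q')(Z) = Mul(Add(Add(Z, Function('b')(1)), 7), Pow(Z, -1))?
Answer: Rational(1991, 290) ≈ 6.8655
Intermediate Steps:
Function('h')(d, c) = Mul(Rational(1, 2), c)
Function('q')(Z) = Mul(Pow(Z, -1), Add(8, Z)) (Function('q')(Z) = Mul(Add(Add(Z, Pow(1, 2)), 7), Pow(Z, -1)) = Mul(Add(Add(Z, 1), 7), Pow(Z, -1)) = Mul(Add(Add(1, Z), 7), Pow(Z, -1)) = Mul(Add(8, Z), Pow(Z, -1)) = Mul(Pow(Z, -1), Add(8, Z)))
Add(Function('h')(21, r), Mul(Mul(-8, Mul(-12, Pow(-29, -1))), Function('q')(20))) = Add(Mul(Rational(1, 2), 23), Mul(Mul(-8, Mul(-12, Pow(-29, -1))), Mul(Pow(20, -1), Add(8, 20)))) = Add(Rational(23, 2), Mul(Mul(-8, Mul(-12, Rational(-1, 29))), Mul(Rational(1, 20), 28))) = Add(Rational(23, 2), Mul(Mul(-8, Rational(12, 29)), Rational(7, 5))) = Add(Rational(23, 2), Mul(Rational(-96, 29), Rational(7, 5))) = Add(Rational(23, 2), Rational(-672, 145)) = Rational(1991, 290)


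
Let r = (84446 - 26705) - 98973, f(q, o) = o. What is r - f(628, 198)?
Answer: -41430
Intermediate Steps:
r = -41232 (r = 57741 - 98973 = -41232)
r - f(628, 198) = -41232 - 1*198 = -41232 - 198 = -41430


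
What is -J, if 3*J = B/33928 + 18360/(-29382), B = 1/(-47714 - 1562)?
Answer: 5115818556577/24560944556448 ≈ 0.20829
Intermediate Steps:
B = -1/49276 (B = 1/(-49276) = -1/49276 ≈ -2.0294e-5)
J = -5115818556577/24560944556448 (J = (-1/49276/33928 + 18360/(-29382))/3 = (-1/49276*1/33928 + 18360*(-1/29382))/3 = (-1/1671836128 - 3060/4897)/3 = (1/3)*(-5115818556577/8186981518816) = -5115818556577/24560944556448 ≈ -0.20829)
-J = -1*(-5115818556577/24560944556448) = 5115818556577/24560944556448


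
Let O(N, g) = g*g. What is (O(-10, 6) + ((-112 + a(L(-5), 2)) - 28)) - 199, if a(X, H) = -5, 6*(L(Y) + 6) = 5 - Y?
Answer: -308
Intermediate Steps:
L(Y) = -31/6 - Y/6 (L(Y) = -6 + (5 - Y)/6 = -6 + (⅚ - Y/6) = -31/6 - Y/6)
O(N, g) = g²
(O(-10, 6) + ((-112 + a(L(-5), 2)) - 28)) - 199 = (6² + ((-112 - 5) - 28)) - 199 = (36 + (-117 - 28)) - 199 = (36 - 145) - 199 = -109 - 199 = -308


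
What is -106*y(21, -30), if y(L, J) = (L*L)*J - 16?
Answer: 1404076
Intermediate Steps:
y(L, J) = -16 + J*L**2 (y(L, J) = L**2*J - 16 = J*L**2 - 16 = -16 + J*L**2)
-106*y(21, -30) = -106*(-16 - 30*21**2) = -106*(-16 - 30*441) = -106*(-16 - 13230) = -106*(-13246) = 1404076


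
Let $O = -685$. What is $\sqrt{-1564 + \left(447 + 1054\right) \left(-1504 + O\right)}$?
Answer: $i \sqrt{3287253} \approx 1813.1 i$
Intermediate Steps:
$\sqrt{-1564 + \left(447 + 1054\right) \left(-1504 + O\right)} = \sqrt{-1564 + \left(447 + 1054\right) \left(-1504 - 685\right)} = \sqrt{-1564 + 1501 \left(-2189\right)} = \sqrt{-1564 - 3285689} = \sqrt{-3287253} = i \sqrt{3287253}$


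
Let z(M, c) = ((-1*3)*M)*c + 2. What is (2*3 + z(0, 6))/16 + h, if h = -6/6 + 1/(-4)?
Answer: -3/4 ≈ -0.75000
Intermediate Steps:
z(M, c) = 2 - 3*M*c (z(M, c) = (-3*M)*c + 2 = -3*M*c + 2 = 2 - 3*M*c)
h = -5/4 (h = -6*1/6 + 1*(-1/4) = -1 - 1/4 = -5/4 ≈ -1.2500)
(2*3 + z(0, 6))/16 + h = (2*3 + (2 - 3*0*6))/16 - 5/4 = (6 + (2 + 0))*(1/16) - 5/4 = (6 + 2)*(1/16) - 5/4 = 8*(1/16) - 5/4 = 1/2 - 5/4 = -3/4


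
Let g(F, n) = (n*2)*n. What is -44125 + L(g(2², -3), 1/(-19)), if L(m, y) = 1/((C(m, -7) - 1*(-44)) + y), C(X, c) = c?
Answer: -30975731/702 ≈ -44125.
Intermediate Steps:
g(F, n) = 2*n² (g(F, n) = (2*n)*n = 2*n²)
L(m, y) = 1/(37 + y) (L(m, y) = 1/((-7 - 1*(-44)) + y) = 1/((-7 + 44) + y) = 1/(37 + y))
-44125 + L(g(2², -3), 1/(-19)) = -44125 + 1/(37 + 1/(-19)) = -44125 + 1/(37 - 1/19) = -44125 + 1/(702/19) = -44125 + 19/702 = -30975731/702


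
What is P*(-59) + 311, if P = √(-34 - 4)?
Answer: 311 - 59*I*√38 ≈ 311.0 - 363.7*I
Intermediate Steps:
P = I*√38 (P = √(-38) = I*√38 ≈ 6.1644*I)
P*(-59) + 311 = (I*√38)*(-59) + 311 = -59*I*√38 + 311 = 311 - 59*I*√38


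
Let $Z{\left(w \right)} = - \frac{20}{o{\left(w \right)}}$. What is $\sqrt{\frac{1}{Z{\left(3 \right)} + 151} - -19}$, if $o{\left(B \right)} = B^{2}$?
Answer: $\frac{5 \sqrt{1363102}}{1339} \approx 4.3597$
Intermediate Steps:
$Z{\left(w \right)} = - \frac{20}{w^{2}}$
$\sqrt{\frac{1}{Z{\left(3 \right)} + 151} - -19} = \sqrt{\frac{1}{- \frac{20}{9} + 151} - -19} = \sqrt{\frac{1}{\left(-20\right) \frac{1}{9} + 151} + 19} = \sqrt{\frac{1}{- \frac{20}{9} + 151} + 19} = \sqrt{\frac{1}{\frac{1339}{9}} + 19} = \sqrt{\frac{9}{1339} + 19} = \sqrt{\frac{25450}{1339}} = \frac{5 \sqrt{1363102}}{1339}$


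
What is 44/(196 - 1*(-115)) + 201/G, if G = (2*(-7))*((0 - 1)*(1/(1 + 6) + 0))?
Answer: 62599/622 ≈ 100.64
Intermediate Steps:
G = 2 (G = -(-14)*(1/7 + 0) = -(-14)/7 = -14*(-1/7) = 2)
44/(196 - 1*(-115)) + 201/G = 44/(196 - 1*(-115)) + 201/2 = 44/(196 + 115) + 201*(1/2) = 44/311 + 201/2 = 62599/622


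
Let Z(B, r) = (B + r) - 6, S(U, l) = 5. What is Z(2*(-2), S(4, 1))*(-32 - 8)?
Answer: 200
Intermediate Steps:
Z(B, r) = -6 + B + r
Z(2*(-2), S(4, 1))*(-32 - 8) = (-6 + 2*(-2) + 5)*(-32 - 8) = (-6 - 4 + 5)*(-40) = -5*(-40) = 200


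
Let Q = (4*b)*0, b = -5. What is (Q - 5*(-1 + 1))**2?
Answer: 0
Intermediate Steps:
Q = 0 (Q = (4*(-5))*0 = -20*0 = 0)
(Q - 5*(-1 + 1))**2 = (0 - 5*(-1 + 1))**2 = (0 - 5*0)**2 = (0 + 0)**2 = 0**2 = 0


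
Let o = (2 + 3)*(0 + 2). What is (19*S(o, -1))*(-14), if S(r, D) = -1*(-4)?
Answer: -1064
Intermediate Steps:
o = 10 (o = 5*2 = 10)
S(r, D) = 4
(19*S(o, -1))*(-14) = (19*4)*(-14) = 76*(-14) = -1064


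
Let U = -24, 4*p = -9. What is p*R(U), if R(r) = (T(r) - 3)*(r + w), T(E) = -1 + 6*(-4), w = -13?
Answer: -2331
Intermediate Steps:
p = -9/4 (p = (1/4)*(-9) = -9/4 ≈ -2.2500)
T(E) = -25 (T(E) = -1 - 24 = -25)
R(r) = 364 - 28*r (R(r) = (-25 - 3)*(r - 13) = -28*(-13 + r) = 364 - 28*r)
p*R(U) = -9*(364 - 28*(-24))/4 = -9*(364 + 672)/4 = -9/4*1036 = -2331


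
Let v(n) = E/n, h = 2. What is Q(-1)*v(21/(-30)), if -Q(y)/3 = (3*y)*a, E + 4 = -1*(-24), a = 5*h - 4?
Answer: -10800/7 ≈ -1542.9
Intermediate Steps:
a = 6 (a = 5*2 - 4 = 10 - 4 = 6)
E = 20 (E = -4 - 1*(-24) = -4 + 24 = 20)
Q(y) = -54*y (Q(y) = -3*3*y*6 = -54*y)
v(n) = 20/n
Q(-1)*v(21/(-30)) = (-54*(-1))*(20/((21/(-30)))) = 54*(20/((21*(-1/30)))) = 54*(20/(-7/10)) = 54*(20*(-10/7)) = 54*(-200/7) = -10800/7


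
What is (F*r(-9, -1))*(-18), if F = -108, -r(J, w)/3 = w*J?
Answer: -52488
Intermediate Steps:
r(J, w) = -3*J*w (r(J, w) = -3*w*J = -3*J*w)
(F*r(-9, -1))*(-18) = -(-324)*(-9)*(-1)*(-18) = -108*(-27)*(-18) = 2916*(-18) = -52488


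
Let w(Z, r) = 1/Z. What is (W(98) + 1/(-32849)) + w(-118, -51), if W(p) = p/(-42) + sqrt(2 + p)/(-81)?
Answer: -774030545/313970742 ≈ -2.4653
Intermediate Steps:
W(p) = -p/42 - sqrt(2 + p)/81 (W(p) = p*(-1/42) + sqrt(2 + p)*(-1/81) = -p/42 - sqrt(2 + p)/81)
(W(98) + 1/(-32849)) + w(-118, -51) = ((-1/42*98 - sqrt(2 + 98)/81) + 1/(-32849)) + 1/(-118) = ((-7/3 - sqrt(100)/81) - 1/32849) - 1/118 = ((-7/3 - 1/81*10) - 1/32849) - 1/118 = ((-7/3 - 10/81) - 1/32849) - 1/118 = (-199/81 - 1/32849) - 1/118 = -6537032/2660769 - 1/118 = -774030545/313970742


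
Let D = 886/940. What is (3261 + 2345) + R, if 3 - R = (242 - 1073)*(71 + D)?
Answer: 30734833/470 ≈ 65393.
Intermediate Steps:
D = 443/470 (D = 886*(1/940) = 443/470 ≈ 0.94255)
R = 28100013/470 (R = 3 - (242 - 1073)*(71 + 443/470) = 3 - (-831)*33813/470 = 3 - 1*(-28098603/470) = 3 + 28098603/470 = 28100013/470 ≈ 59787.)
(3261 + 2345) + R = (3261 + 2345) + 28100013/470 = 5606 + 28100013/470 = 30734833/470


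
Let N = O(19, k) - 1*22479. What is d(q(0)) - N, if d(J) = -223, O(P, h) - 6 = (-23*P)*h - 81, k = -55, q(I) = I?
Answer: -1704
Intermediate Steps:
O(P, h) = -75 - 23*P*h (O(P, h) = 6 + ((-23*P)*h - 81) = 6 + (-23*P*h - 81) = 6 + (-81 - 23*P*h) = -75 - 23*P*h)
N = 1481 (N = (-75 - 23*19*(-55)) - 1*22479 = (-75 + 24035) - 22479 = 23960 - 22479 = 1481)
d(q(0)) - N = -223 - 1*1481 = -223 - 1481 = -1704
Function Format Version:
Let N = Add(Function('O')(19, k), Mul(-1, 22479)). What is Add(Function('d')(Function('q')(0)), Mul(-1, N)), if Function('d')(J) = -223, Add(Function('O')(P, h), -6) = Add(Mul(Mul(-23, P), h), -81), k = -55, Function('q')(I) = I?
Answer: -1704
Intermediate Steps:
Function('O')(P, h) = Add(-75, Mul(-23, P, h)) (Function('O')(P, h) = Add(6, Add(Mul(Mul(-23, P), h), -81)) = Add(6, Add(Mul(-23, P, h), -81)) = Add(6, Add(-81, Mul(-23, P, h))) = Add(-75, Mul(-23, P, h)))
N = 1481 (N = Add(Add(-75, Mul(-23, 19, -55)), Mul(-1, 22479)) = Add(Add(-75, 24035), -22479) = Add(23960, -22479) = 1481)
Add(Function('d')(Function('q')(0)), Mul(-1, N)) = Add(-223, Mul(-1, 1481)) = Add(-223, -1481) = -1704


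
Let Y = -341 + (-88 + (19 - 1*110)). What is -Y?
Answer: 520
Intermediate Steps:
Y = -520 (Y = -341 + (-88 + (19 - 110)) = -341 + (-88 - 91) = -341 - 179 = -520)
-Y = -1*(-520) = 520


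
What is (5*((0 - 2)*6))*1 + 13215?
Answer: 13155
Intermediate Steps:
(5*((0 - 2)*6))*1 + 13215 = (5*(-2*6))*1 + 13215 = (5*(-12))*1 + 13215 = -60*1 + 13215 = -60 + 13215 = 13155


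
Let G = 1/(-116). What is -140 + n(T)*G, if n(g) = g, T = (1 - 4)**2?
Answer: -16249/116 ≈ -140.08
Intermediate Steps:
T = 9 (T = (-3)**2 = 9)
G = -1/116 ≈ -0.0086207
-140 + n(T)*G = -140 + 9*(-1/116) = -140 - 9/116 = -16249/116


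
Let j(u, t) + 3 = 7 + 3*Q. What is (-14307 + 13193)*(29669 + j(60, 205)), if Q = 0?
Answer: -33055722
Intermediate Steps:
j(u, t) = 4 (j(u, t) = -3 + (7 + 3*0) = -3 + (7 + 0) = -3 + 7 = 4)
(-14307 + 13193)*(29669 + j(60, 205)) = (-14307 + 13193)*(29669 + 4) = -1114*29673 = -33055722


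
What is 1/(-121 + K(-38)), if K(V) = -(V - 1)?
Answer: -1/82 ≈ -0.012195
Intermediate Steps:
K(V) = 1 - V (K(V) = -(-1 + V) = 1 - V)
1/(-121 + K(-38)) = 1/(-121 + (1 - 1*(-38))) = 1/(-121 + (1 + 38)) = 1/(-121 + 39) = 1/(-82) = -1/82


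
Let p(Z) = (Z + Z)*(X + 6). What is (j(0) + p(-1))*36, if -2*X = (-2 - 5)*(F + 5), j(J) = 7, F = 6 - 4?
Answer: -1944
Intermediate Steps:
F = 2
X = 49/2 (X = -(-2 - 5)*(2 + 5)/2 = -(-7)*7/2 = -½*(-49) = 49/2 ≈ 24.500)
p(Z) = 61*Z (p(Z) = (Z + Z)*(49/2 + 6) = (2*Z)*(61/2) = 61*Z)
(j(0) + p(-1))*36 = (7 + 61*(-1))*36 = (7 - 61)*36 = -54*36 = -1944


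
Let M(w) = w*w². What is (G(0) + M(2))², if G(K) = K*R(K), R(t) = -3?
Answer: 64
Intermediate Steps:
M(w) = w³
G(K) = -3*K (G(K) = K*(-3) = -3*K)
(G(0) + M(2))² = (-3*0 + 2³)² = (0 + 8)² = 8² = 64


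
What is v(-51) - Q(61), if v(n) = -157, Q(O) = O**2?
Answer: -3878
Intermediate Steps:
v(-51) - Q(61) = -157 - 1*61**2 = -157 - 1*3721 = -157 - 3721 = -3878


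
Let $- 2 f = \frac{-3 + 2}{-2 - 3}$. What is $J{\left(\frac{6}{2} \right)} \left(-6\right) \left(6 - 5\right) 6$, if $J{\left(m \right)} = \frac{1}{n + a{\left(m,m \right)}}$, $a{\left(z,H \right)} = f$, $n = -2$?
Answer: $\frac{120}{7} \approx 17.143$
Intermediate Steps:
$f = - \frac{1}{10}$ ($f = - \frac{\left(-3 + 2\right) \frac{1}{-2 - 3}}{2} = - \frac{\left(-1\right) \frac{1}{-5}}{2} = - \frac{\left(-1\right) \left(- \frac{1}{5}\right)}{2} = \left(- \frac{1}{2}\right) \frac{1}{5} = - \frac{1}{10} \approx -0.1$)
$a{\left(z,H \right)} = - \frac{1}{10}$
$J{\left(m \right)} = - \frac{10}{21}$ ($J{\left(m \right)} = \frac{1}{-2 - \frac{1}{10}} = \frac{1}{- \frac{21}{10}} = - \frac{10}{21}$)
$J{\left(\frac{6}{2} \right)} \left(-6\right) \left(6 - 5\right) 6 = \left(- \frac{10}{21}\right) \left(-6\right) \left(6 - 5\right) 6 = \frac{20 \cdot 1 \cdot 6}{7} = \frac{20}{7} \cdot 6 = \frac{120}{7}$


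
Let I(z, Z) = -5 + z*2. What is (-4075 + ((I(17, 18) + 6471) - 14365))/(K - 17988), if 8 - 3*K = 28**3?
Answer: 8955/18977 ≈ 0.47189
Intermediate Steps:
I(z, Z) = -5 + 2*z
K = -21944/3 (K = 8/3 - 1/3*28**3 = 8/3 - 1/3*21952 = 8/3 - 21952/3 = -21944/3 ≈ -7314.7)
(-4075 + ((I(17, 18) + 6471) - 14365))/(K - 17988) = (-4075 + (((-5 + 2*17) + 6471) - 14365))/(-21944/3 - 17988) = (-4075 + (((-5 + 34) + 6471) - 14365))/(-75908/3) = (-4075 + ((29 + 6471) - 14365))*(-3/75908) = (-4075 + (6500 - 14365))*(-3/75908) = (-4075 - 7865)*(-3/75908) = -11940*(-3/75908) = 8955/18977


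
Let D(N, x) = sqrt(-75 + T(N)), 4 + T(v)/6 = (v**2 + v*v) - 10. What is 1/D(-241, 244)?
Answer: sqrt(696813)/696813 ≈ 0.0011980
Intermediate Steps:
T(v) = -84 + 12*v**2 (T(v) = -24 + 6*((v**2 + v*v) - 10) = -24 + 6*((v**2 + v**2) - 10) = -24 + 6*(2*v**2 - 10) = -24 + 6*(-10 + 2*v**2) = -24 + (-60 + 12*v**2) = -84 + 12*v**2)
D(N, x) = sqrt(-159 + 12*N**2) (D(N, x) = sqrt(-75 + (-84 + 12*N**2)) = sqrt(-159 + 12*N**2))
1/D(-241, 244) = 1/(sqrt(-159 + 12*(-241)**2)) = 1/(sqrt(-159 + 12*58081)) = 1/(sqrt(-159 + 696972)) = 1/(sqrt(696813)) = sqrt(696813)/696813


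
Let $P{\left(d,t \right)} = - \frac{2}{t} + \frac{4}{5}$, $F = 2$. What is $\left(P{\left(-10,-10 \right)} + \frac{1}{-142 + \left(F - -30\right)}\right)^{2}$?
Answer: $\frac{11881}{12100} \approx 0.9819$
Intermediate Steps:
$P{\left(d,t \right)} = \frac{4}{5} - \frac{2}{t}$ ($P{\left(d,t \right)} = - \frac{2}{t} + 4 \cdot \frac{1}{5} = - \frac{2}{t} + \frac{4}{5} = \frac{4}{5} - \frac{2}{t}$)
$\left(P{\left(-10,-10 \right)} + \frac{1}{-142 + \left(F - -30\right)}\right)^{2} = \left(\left(\frac{4}{5} - \frac{2}{-10}\right) + \frac{1}{-142 + \left(2 - -30\right)}\right)^{2} = \left(\left(\frac{4}{5} - - \frac{1}{5}\right) + \frac{1}{-142 + \left(2 + 30\right)}\right)^{2} = \left(\left(\frac{4}{5} + \frac{1}{5}\right) + \frac{1}{-142 + 32}\right)^{2} = \left(1 + \frac{1}{-110}\right)^{2} = \left(1 - \frac{1}{110}\right)^{2} = \left(\frac{109}{110}\right)^{2} = \frac{11881}{12100}$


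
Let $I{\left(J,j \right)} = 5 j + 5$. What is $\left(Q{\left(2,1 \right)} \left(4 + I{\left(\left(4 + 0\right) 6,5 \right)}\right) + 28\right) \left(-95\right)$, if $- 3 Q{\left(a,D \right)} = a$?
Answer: $- \frac{1520}{3} \approx -506.67$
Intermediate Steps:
$I{\left(J,j \right)} = 5 + 5 j$
$Q{\left(a,D \right)} = - \frac{a}{3}$
$\left(Q{\left(2,1 \right)} \left(4 + I{\left(\left(4 + 0\right) 6,5 \right)}\right) + 28\right) \left(-95\right) = \left(\left(- \frac{1}{3}\right) 2 \left(4 + \left(5 + 5 \cdot 5\right)\right) + 28\right) \left(-95\right) = \left(- \frac{2 \left(4 + \left(5 + 25\right)\right)}{3} + 28\right) \left(-95\right) = \left(- \frac{2 \left(4 + 30\right)}{3} + 28\right) \left(-95\right) = \left(\left(- \frac{2}{3}\right) 34 + 28\right) \left(-95\right) = \left(- \frac{68}{3} + 28\right) \left(-95\right) = \frac{16}{3} \left(-95\right) = - \frac{1520}{3}$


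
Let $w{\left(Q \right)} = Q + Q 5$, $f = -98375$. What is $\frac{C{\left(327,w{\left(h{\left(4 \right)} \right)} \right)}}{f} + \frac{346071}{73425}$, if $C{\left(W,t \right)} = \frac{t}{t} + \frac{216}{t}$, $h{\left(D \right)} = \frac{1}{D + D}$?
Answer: $\frac{41240624}{8755375} \approx 4.7103$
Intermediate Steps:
$h{\left(D \right)} = \frac{1}{2 D}$
$w{\left(Q \right)} = 6 Q$ ($w{\left(Q \right)} = Q + 5 Q = 6 Q$)
$C{\left(W,t \right)} = 1 + \frac{216}{t}$
$\frac{C{\left(327,w{\left(h{\left(4 \right)} \right)} \right)}}{f} + \frac{346071}{73425} = \frac{\frac{1}{6 \frac{1}{2 \cdot 4}} \left(216 + 6 \frac{1}{2 \cdot 4}\right)}{-98375} + \frac{346071}{73425} = \frac{216 + 6 \cdot \frac{1}{2} \cdot \frac{1}{4}}{6 \cdot \frac{1}{2} \cdot \frac{1}{4}} \left(- \frac{1}{98375}\right) + 346071 \cdot \frac{1}{73425} = \frac{216 + 6 \cdot \frac{1}{8}}{6 \cdot \frac{1}{8}} \left(- \frac{1}{98375}\right) + \frac{10487}{2225} = \frac{216 + \frac{3}{4}}{\frac{3}{4}} \left(- \frac{1}{98375}\right) + \frac{10487}{2225} = \frac{4}{3} \cdot \frac{867}{4} \left(- \frac{1}{98375}\right) + \frac{10487}{2225} = 289 \left(- \frac{1}{98375}\right) + \frac{10487}{2225} = - \frac{289}{98375} + \frac{10487}{2225} = \frac{41240624}{8755375}$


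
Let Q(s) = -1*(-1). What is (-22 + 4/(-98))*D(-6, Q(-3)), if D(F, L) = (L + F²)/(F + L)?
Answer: 7992/49 ≈ 163.10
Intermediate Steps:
Q(s) = 1
D(F, L) = (L + F²)/(F + L)
(-22 + 4/(-98))*D(-6, Q(-3)) = (-22 + 4/(-98))*((1 + (-6)²)/(-6 + 1)) = (-22 + 4*(-1/98))*((1 + 36)/(-5)) = (-22 - 2/49)*(-⅕*37) = -1080/49*(-37/5) = 7992/49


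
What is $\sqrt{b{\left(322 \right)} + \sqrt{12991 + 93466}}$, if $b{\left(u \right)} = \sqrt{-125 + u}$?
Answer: $\sqrt{\sqrt{197} + \sqrt{106457}} \approx 18.448$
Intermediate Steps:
$\sqrt{b{\left(322 \right)} + \sqrt{12991 + 93466}} = \sqrt{\sqrt{-125 + 322} + \sqrt{12991 + 93466}} = \sqrt{\sqrt{197} + \sqrt{106457}}$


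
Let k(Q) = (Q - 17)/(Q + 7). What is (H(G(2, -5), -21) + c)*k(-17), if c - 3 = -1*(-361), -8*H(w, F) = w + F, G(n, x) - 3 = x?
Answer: 9979/8 ≈ 1247.4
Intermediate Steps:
G(n, x) = 3 + x
H(w, F) = -F/8 - w/8 (H(w, F) = -(w + F)/8 = -(F + w)/8 = -F/8 - w/8)
k(Q) = (-17 + Q)/(7 + Q)
c = 364 (c = 3 - 1*(-361) = 3 + 361 = 364)
(H(G(2, -5), -21) + c)*k(-17) = ((-⅛*(-21) - (3 - 5)/8) + 364)*((-17 - 17)/(7 - 17)) = ((21/8 - ⅛*(-2)) + 364)*(-34/(-10)) = ((21/8 + ¼) + 364)*(-⅒*(-34)) = (23/8 + 364)*(17/5) = (2935/8)*(17/5) = 9979/8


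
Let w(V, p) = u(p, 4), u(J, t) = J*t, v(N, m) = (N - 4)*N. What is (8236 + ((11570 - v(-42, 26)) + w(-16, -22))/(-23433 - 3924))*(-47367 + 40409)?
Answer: -1567656200516/27357 ≈ -5.7304e+7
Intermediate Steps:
v(N, m) = N*(-4 + N) (v(N, m) = (-4 + N)*N = N*(-4 + N))
w(V, p) = 4*p (w(V, p) = p*4 = 4*p)
(8236 + ((11570 - v(-42, 26)) + w(-16, -22))/(-23433 - 3924))*(-47367 + 40409) = (8236 + ((11570 - (-42)*(-4 - 42)) + 4*(-22))/(-23433 - 3924))*(-47367 + 40409) = (8236 + ((11570 - (-42)*(-46)) - 88)/(-27357))*(-6958) = (8236 + ((11570 - 1*1932) - 88)*(-1/27357))*(-6958) = (8236 + ((11570 - 1932) - 88)*(-1/27357))*(-6958) = (8236 + (9638 - 88)*(-1/27357))*(-6958) = (8236 + 9550*(-1/27357))*(-6958) = (8236 - 9550/27357)*(-6958) = (225302702/27357)*(-6958) = -1567656200516/27357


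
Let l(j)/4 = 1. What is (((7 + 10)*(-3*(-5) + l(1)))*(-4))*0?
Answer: 0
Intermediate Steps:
l(j) = 4 (l(j) = 4*1 = 4)
(((7 + 10)*(-3*(-5) + l(1)))*(-4))*0 = (((7 + 10)*(-3*(-5) + 4))*(-4))*0 = ((17*(15 + 4))*(-4))*0 = ((17*19)*(-4))*0 = (323*(-4))*0 = -1292*0 = 0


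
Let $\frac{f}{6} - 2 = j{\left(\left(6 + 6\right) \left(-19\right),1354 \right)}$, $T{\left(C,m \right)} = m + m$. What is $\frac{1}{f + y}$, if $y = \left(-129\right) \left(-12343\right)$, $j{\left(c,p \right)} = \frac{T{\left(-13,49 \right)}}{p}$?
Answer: $\frac{677}{1077959637} \approx 6.2804 \cdot 10^{-7}$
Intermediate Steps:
$T{\left(C,m \right)} = 2 m$
$j{\left(c,p \right)} = \frac{98}{p}$ ($j{\left(c,p \right)} = \frac{2 \cdot 49}{p} = \frac{98}{p}$)
$f = \frac{8418}{677}$ ($f = 12 + 6 \cdot \frac{98}{1354} = 12 + 6 \cdot 98 \cdot \frac{1}{1354} = 12 + 6 \cdot \frac{49}{677} = 12 + \frac{294}{677} = \frac{8418}{677} \approx 12.434$)
$y = 1592247$
$\frac{1}{f + y} = \frac{1}{\frac{8418}{677} + 1592247} = \frac{1}{\frac{1077959637}{677}} = \frac{677}{1077959637}$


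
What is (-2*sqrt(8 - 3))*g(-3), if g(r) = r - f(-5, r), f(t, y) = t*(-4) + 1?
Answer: 48*sqrt(5) ≈ 107.33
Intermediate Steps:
f(t, y) = 1 - 4*t (f(t, y) = -4*t + 1 = 1 - 4*t)
g(r) = -21 + r (g(r) = r - (1 - 4*(-5)) = r - (1 + 20) = r - 1*21 = r - 21 = -21 + r)
(-2*sqrt(8 - 3))*g(-3) = (-2*sqrt(8 - 3))*(-21 - 3) = -2*sqrt(5)*(-24) = 48*sqrt(5)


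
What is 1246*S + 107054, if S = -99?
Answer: -16300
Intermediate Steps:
1246*S + 107054 = 1246*(-99) + 107054 = -123354 + 107054 = -16300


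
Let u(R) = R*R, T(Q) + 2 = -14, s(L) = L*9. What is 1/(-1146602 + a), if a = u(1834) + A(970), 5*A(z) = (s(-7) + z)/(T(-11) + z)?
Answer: 4770/10574871487 ≈ 4.5107e-7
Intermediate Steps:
s(L) = 9*L
T(Q) = -16 (T(Q) = -2 - 14 = -16)
u(R) = R²
A(z) = (-63 + z)/(5*(-16 + z)) (A(z) = ((9*(-7) + z)/(-16 + z))/5 = ((-63 + z)/(-16 + z))/5 = (-63 + z)/(5*(-16 + z)))
a = 16044163027/4770 (a = 1834² + (-63 + 970)/(5*(-16 + 970)) = 3363556 + (⅕)*907/954 = 3363556 + (⅕)*(1/954)*907 = 3363556 + 907/4770 = 16044163027/4770 ≈ 3.3636e+6)
1/(-1146602 + a) = 1/(-1146602 + 16044163027/4770) = 1/(10574871487/4770) = 4770/10574871487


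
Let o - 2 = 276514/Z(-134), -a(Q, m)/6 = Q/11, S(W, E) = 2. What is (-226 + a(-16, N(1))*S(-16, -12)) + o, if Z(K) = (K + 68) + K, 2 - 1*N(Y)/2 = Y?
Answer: -1748027/1100 ≈ -1589.1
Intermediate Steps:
N(Y) = 4 - 2*Y
a(Q, m) = -6*Q/11
Z(K) = 68 + 2*K (Z(K) = (68 + K) + K = 68 + 2*K)
o = -138057/100 (o = 2 + 276514/(68 + 2*(-134)) = 2 + 276514/(68 - 268) = 2 + 276514/(-200) = 2 + 276514*(-1/200) = 2 - 138257/100 = -138057/100 ≈ -1380.6)
(-226 + a(-16, N(1))*S(-16, -12)) + o = (-226 - 6/11*(-16)*2) - 138057/100 = (-226 + (96/11)*2) - 138057/100 = (-226 + 192/11) - 138057/100 = -2294/11 - 138057/100 = -1748027/1100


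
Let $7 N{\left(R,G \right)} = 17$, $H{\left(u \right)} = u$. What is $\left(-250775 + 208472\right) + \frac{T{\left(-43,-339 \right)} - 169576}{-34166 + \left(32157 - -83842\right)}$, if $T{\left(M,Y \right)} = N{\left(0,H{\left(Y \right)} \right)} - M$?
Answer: $- \frac{24233656507}{572831} \approx -42305.0$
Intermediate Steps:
$N{\left(R,G \right)} = \frac{17}{7}$ ($N{\left(R,G \right)} = \frac{1}{7} \cdot 17 = \frac{17}{7}$)
$T{\left(M,Y \right)} = \frac{17}{7} - M$
$\left(-250775 + 208472\right) + \frac{T{\left(-43,-339 \right)} - 169576}{-34166 + \left(32157 - -83842\right)} = \left(-250775 + 208472\right) + \frac{\left(\frac{17}{7} - -43\right) - 169576}{-34166 + \left(32157 - -83842\right)} = -42303 + \frac{\left(\frac{17}{7} + 43\right) - 169576}{-34166 + \left(32157 + 83842\right)} = -42303 + \frac{\frac{318}{7} - 169576}{-34166 + 115999} = -42303 - \frac{1186714}{7 \cdot 81833} = -42303 - \frac{1186714}{572831} = - \frac{24233656507}{572831}$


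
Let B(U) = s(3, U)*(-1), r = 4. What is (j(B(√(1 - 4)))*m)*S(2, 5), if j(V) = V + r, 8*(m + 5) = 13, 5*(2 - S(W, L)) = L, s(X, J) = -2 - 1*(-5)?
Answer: -27/8 ≈ -3.3750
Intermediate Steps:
s(X, J) = 3 (s(X, J) = -2 + 5 = 3)
S(W, L) = 2 - L/5
m = -27/8 (m = -5 + (⅛)*13 = -5 + 13/8 = -27/8 ≈ -3.3750)
B(U) = -3 (B(U) = 3*(-1) = -3)
j(V) = 4 + V (j(V) = V + 4 = 4 + V)
(j(B(√(1 - 4)))*m)*S(2, 5) = ((4 - 3)*(-27/8))*(2 - ⅕*5) = (1*(-27/8))*(2 - 1) = -27/8*1 = -27/8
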